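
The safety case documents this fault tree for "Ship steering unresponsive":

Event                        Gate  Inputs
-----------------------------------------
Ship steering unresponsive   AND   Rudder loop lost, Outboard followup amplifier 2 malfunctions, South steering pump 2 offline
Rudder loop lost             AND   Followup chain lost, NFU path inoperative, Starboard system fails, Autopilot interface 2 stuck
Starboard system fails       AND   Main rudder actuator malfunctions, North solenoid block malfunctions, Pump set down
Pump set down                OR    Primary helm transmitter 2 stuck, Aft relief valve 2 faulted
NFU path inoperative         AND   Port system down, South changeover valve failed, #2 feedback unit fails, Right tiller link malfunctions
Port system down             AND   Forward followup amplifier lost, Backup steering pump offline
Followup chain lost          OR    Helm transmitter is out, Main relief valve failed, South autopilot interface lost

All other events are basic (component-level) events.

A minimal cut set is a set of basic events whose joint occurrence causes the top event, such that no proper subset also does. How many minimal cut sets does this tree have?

Followup chain lost [OR]: union of children's cut sets → 3 cut set(s).
Port system down [AND]: one cut set from each child combined → 1 × 1 = 1 cut set(s).
NFU path inoperative [AND]: one cut set from each child combined → 1 × 1 × 1 × 1 = 1 cut set(s).
Pump set down [OR]: union of children's cut sets → 2 cut set(s).
Starboard system fails [AND]: one cut set from each child combined → 1 × 1 × 2 = 2 cut set(s).
Rudder loop lost [AND]: one cut set from each child combined → 3 × 1 × 2 × 1 = 6 cut set(s).
Ship steering unresponsive [AND]: one cut set from each child combined → 6 × 1 × 1 = 6 cut set(s).
Minimal cut sets: {#2 feedback unit fails, Autopilot interface 2 stuck, Backup steering pump offline, Forward followup amplifier lost, Helm transmitter is out, Main rudder actuator malfunctions, North solenoid block malfunctions, Outboard followup amplifier 2 malfunctions, Primary helm transmitter 2 stuck, Right tiller link malfunctions, South changeover valve failed, South steering pump 2 offline}; {#2 feedback unit fails, Aft relief valve 2 faulted, Autopilot interface 2 stuck, Backup steering pump offline, Forward followup amplifier lost, Helm transmitter is out, Main rudder actuator malfunctions, North solenoid block malfunctions, Outboard followup amplifier 2 malfunctions, Right tiller link malfunctions, South changeover valve failed, South steering pump 2 offline}; {#2 feedback unit fails, Autopilot interface 2 stuck, Backup steering pump offline, Forward followup amplifier lost, Main relief valve failed, Main rudder actuator malfunctions, North solenoid block malfunctions, Outboard followup amplifier 2 malfunctions, Primary helm transmitter 2 stuck, Right tiller link malfunctions, South changeover valve failed, South steering pump 2 offline}; {#2 feedback unit fails, Aft relief valve 2 faulted, Autopilot interface 2 stuck, Backup steering pump offline, Forward followup amplifier lost, Main relief valve failed, Main rudder actuator malfunctions, North solenoid block malfunctions, Outboard followup amplifier 2 malfunctions, Right tiller link malfunctions, South changeover valve failed, South steering pump 2 offline}; {#2 feedback unit fails, Autopilot interface 2 stuck, Backup steering pump offline, Forward followup amplifier lost, Main rudder actuator malfunctions, North solenoid block malfunctions, Outboard followup amplifier 2 malfunctions, Primary helm transmitter 2 stuck, Right tiller link malfunctions, South autopilot interface lost, South changeover valve failed, South steering pump 2 offline}; {#2 feedback unit fails, Aft relief valve 2 faulted, Autopilot interface 2 stuck, Backup steering pump offline, Forward followup amplifier lost, Main rudder actuator malfunctions, North solenoid block malfunctions, Outboard followup amplifier 2 malfunctions, Right tiller link malfunctions, South autopilot interface lost, South changeover valve failed, South steering pump 2 offline}.

6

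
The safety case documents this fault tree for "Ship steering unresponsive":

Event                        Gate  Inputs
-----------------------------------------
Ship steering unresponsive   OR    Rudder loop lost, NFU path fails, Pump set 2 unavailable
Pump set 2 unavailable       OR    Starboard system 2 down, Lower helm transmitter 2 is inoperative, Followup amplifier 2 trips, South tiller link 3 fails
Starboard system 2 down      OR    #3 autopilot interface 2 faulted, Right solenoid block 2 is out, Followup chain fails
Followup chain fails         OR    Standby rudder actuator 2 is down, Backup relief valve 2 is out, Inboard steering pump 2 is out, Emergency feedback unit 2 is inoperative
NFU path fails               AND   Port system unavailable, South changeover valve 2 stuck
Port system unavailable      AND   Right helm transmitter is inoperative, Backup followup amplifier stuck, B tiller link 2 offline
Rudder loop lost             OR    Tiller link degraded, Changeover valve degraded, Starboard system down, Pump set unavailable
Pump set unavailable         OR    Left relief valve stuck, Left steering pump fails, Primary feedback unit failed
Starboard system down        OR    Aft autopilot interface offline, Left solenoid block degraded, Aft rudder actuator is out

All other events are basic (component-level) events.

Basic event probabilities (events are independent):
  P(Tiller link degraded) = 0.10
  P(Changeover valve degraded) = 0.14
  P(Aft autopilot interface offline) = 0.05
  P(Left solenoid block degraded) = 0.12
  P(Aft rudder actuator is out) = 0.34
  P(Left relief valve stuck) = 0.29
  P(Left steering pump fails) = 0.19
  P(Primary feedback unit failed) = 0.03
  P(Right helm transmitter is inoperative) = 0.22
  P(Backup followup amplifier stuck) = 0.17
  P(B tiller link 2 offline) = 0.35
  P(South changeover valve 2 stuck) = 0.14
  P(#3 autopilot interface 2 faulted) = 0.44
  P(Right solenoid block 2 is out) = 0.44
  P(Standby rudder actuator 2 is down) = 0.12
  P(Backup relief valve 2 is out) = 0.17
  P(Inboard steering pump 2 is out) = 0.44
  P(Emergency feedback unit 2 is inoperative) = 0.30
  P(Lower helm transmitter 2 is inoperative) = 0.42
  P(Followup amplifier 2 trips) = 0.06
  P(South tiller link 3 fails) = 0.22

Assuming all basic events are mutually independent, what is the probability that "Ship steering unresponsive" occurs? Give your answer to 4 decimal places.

0.9909

P(Starboard system down) [OR] = 1 − (1−0.05) × (1−0.12) × (1−0.34) = 0.448240
P(Pump set unavailable) [OR] = 1 − (1−0.29) × (1−0.19) × (1−0.03) = 0.442153
P(Rudder loop lost) [OR] = 1 − (1−0.10) × (1−0.14) × (1−0.448240) × (1−0.442153) = 0.761765
P(Port system unavailable) [AND] = 0.22 × 0.17 × 0.35 = 0.013090
P(NFU path fails) [AND] = 0.013090 × 0.14 = 0.001833
P(Followup chain fails) [OR] = 1 − (1−0.12) × (1−0.17) × (1−0.44) × (1−0.30) = 0.713683
P(Starboard system 2 down) [OR] = 1 − (1−0.44) × (1−0.44) × (1−0.713683) = 0.910211
P(Pump set 2 unavailable) [OR] = 1 − (1−0.910211) × (1−0.42) × (1−0.06) × (1−0.22) = 0.961817
P(Ship steering unresponsive) [OR] = 1 − (1−0.761765) × (1−0.001833) × (1−0.961817) = 0.990920
Rounded to 4 decimal places: P(Ship steering unresponsive) ≈ 0.9909.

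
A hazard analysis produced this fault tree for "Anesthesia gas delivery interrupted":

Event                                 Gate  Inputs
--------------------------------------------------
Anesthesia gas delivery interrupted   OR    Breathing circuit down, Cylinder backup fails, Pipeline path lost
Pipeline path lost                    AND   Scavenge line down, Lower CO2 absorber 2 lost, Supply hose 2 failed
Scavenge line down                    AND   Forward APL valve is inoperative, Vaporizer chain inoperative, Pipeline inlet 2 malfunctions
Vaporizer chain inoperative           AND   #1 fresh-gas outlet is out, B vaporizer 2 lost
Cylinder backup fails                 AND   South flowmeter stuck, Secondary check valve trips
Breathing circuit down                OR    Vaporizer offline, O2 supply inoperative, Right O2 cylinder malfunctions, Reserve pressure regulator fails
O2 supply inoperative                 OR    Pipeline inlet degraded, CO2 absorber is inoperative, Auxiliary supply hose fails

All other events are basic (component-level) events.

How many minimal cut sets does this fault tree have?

8

O2 supply inoperative [OR]: union of children's cut sets → 3 cut set(s).
Breathing circuit down [OR]: union of children's cut sets → 6 cut set(s).
Cylinder backup fails [AND]: one cut set from each child combined → 1 × 1 = 1 cut set(s).
Vaporizer chain inoperative [AND]: one cut set from each child combined → 1 × 1 = 1 cut set(s).
Scavenge line down [AND]: one cut set from each child combined → 1 × 1 × 1 = 1 cut set(s).
Pipeline path lost [AND]: one cut set from each child combined → 1 × 1 × 1 = 1 cut set(s).
Anesthesia gas delivery interrupted [OR]: union of children's cut sets → 8 cut set(s).
Minimal cut sets: {Vaporizer offline}; {Pipeline inlet degraded}; {CO2 absorber is inoperative}; {Auxiliary supply hose fails}; {Right O2 cylinder malfunctions}; {Reserve pressure regulator fails}; {Secondary check valve trips, South flowmeter stuck}; {#1 fresh-gas outlet is out, B vaporizer 2 lost, Forward APL valve is inoperative, Lower CO2 absorber 2 lost, Pipeline inlet 2 malfunctions, Supply hose 2 failed}.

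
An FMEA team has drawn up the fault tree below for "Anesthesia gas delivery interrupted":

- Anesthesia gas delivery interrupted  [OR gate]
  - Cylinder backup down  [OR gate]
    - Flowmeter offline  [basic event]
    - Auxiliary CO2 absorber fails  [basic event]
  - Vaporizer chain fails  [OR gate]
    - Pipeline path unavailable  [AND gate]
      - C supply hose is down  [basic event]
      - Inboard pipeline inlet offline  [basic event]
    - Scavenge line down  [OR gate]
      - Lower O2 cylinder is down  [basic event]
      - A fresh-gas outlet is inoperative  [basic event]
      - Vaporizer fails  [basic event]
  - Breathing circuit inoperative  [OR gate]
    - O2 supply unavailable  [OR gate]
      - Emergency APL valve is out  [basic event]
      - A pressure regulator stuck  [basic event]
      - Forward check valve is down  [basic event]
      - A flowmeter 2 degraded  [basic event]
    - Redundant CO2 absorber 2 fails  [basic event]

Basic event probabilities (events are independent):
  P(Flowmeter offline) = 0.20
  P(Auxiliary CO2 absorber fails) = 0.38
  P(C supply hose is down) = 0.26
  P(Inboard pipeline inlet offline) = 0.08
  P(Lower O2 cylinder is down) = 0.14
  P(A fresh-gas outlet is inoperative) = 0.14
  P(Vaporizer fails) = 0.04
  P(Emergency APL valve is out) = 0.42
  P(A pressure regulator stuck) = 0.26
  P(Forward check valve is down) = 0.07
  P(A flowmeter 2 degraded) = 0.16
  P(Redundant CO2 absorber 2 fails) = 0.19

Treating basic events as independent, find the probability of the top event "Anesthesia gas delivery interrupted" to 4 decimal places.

P(Cylinder backup down) [OR] = 1 − (1−0.20) × (1−0.38) = 0.504000
P(Pipeline path unavailable) [AND] = 0.26 × 0.08 = 0.020800
P(Scavenge line down) [OR] = 1 − (1−0.14) × (1−0.14) × (1−0.04) = 0.289984
P(Vaporizer chain fails) [OR] = 1 − (1−0.020800) × (1−0.289984) = 0.304752
P(O2 supply unavailable) [OR] = 1 − (1−0.42) × (1−0.26) × (1−0.07) × (1−0.16) = 0.664709
P(Breathing circuit inoperative) [OR] = 1 − (1−0.664709) × (1−0.19) = 0.728414
P(Anesthesia gas delivery interrupted) [OR] = 1 − (1−0.504000) × (1−0.304752) × (1−0.728414) = 0.906345
Rounded to 4 decimal places: P(Anesthesia gas delivery interrupted) ≈ 0.9063.

0.9063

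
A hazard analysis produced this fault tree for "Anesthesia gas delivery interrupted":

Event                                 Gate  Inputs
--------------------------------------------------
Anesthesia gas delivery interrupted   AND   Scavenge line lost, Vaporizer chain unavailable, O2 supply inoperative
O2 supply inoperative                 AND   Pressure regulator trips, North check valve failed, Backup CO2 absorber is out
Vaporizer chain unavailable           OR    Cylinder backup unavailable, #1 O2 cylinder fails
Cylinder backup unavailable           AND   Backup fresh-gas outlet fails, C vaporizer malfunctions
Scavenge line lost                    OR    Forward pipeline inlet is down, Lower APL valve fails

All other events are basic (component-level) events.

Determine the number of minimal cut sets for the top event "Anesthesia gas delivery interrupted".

4

Scavenge line lost [OR]: union of children's cut sets → 2 cut set(s).
Cylinder backup unavailable [AND]: one cut set from each child combined → 1 × 1 = 1 cut set(s).
Vaporizer chain unavailable [OR]: union of children's cut sets → 2 cut set(s).
O2 supply inoperative [AND]: one cut set from each child combined → 1 × 1 × 1 = 1 cut set(s).
Anesthesia gas delivery interrupted [AND]: one cut set from each child combined → 2 × 2 × 1 = 4 cut set(s).
Minimal cut sets: {Backup CO2 absorber is out, Backup fresh-gas outlet fails, C vaporizer malfunctions, Forward pipeline inlet is down, North check valve failed, Pressure regulator trips}; {#1 O2 cylinder fails, Backup CO2 absorber is out, Forward pipeline inlet is down, North check valve failed, Pressure regulator trips}; {Backup CO2 absorber is out, Backup fresh-gas outlet fails, C vaporizer malfunctions, Lower APL valve fails, North check valve failed, Pressure regulator trips}; {#1 O2 cylinder fails, Backup CO2 absorber is out, Lower APL valve fails, North check valve failed, Pressure regulator trips}.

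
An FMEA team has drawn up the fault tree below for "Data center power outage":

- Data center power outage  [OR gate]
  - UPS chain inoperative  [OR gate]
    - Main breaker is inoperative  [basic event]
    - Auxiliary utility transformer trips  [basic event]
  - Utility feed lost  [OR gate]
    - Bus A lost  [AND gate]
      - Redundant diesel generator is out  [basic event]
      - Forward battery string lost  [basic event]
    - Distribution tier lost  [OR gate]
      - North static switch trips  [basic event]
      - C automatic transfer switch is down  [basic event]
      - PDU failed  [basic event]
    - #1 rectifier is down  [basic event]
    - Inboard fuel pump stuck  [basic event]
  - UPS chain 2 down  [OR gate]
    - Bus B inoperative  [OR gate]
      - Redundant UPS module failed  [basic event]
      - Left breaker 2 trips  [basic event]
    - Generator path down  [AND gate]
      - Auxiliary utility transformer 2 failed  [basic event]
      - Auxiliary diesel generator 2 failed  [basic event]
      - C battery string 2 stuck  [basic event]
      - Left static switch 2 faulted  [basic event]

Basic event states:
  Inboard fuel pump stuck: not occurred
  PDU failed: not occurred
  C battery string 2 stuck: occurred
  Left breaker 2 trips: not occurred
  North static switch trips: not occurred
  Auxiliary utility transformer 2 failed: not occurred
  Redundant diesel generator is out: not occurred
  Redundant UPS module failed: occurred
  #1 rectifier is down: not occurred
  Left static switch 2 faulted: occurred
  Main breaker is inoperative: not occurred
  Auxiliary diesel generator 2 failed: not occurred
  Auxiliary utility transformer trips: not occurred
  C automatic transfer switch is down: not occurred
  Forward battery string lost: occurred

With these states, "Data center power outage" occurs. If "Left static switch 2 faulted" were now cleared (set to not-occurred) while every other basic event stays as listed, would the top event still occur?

Counterfactual: set "Left static switch 2 faulted" to not occurred.
UPS chain inoperative [OR]: Main breaker is inoperative=not, Auxiliary utility transformer trips=not → no input occurs → does not occur.
Bus A lost [AND]: Redundant diesel generator is out=not, Forward battery string lost=occurs → not all inputs occur → does not occur.
Distribution tier lost [OR]: North static switch trips=not, C automatic transfer switch is down=not, PDU failed=not → no input occurs → does not occur.
Utility feed lost [OR]: Bus A lost=not, Distribution tier lost=not, #1 rectifier is down=not, Inboard fuel pump stuck=not → no input occurs → does not occur.
Bus B inoperative [OR]: Redundant UPS module failed=occurs, Left breaker 2 trips=not → at least one input occurs → occurs.
Generator path down [AND]: Auxiliary utility transformer 2 failed=not, Auxiliary diesel generator 2 failed=not, C battery string 2 stuck=occurs, Left static switch 2 faulted=not → not all inputs occur → does not occur.
UPS chain 2 down [OR]: Bus B inoperative=occurs, Generator path down=not → at least one input occurs → occurs.
Data center power outage [OR]: UPS chain inoperative=not, Utility feed lost=not, UPS chain 2 down=occurs → at least one input occurs → occurs.

Yes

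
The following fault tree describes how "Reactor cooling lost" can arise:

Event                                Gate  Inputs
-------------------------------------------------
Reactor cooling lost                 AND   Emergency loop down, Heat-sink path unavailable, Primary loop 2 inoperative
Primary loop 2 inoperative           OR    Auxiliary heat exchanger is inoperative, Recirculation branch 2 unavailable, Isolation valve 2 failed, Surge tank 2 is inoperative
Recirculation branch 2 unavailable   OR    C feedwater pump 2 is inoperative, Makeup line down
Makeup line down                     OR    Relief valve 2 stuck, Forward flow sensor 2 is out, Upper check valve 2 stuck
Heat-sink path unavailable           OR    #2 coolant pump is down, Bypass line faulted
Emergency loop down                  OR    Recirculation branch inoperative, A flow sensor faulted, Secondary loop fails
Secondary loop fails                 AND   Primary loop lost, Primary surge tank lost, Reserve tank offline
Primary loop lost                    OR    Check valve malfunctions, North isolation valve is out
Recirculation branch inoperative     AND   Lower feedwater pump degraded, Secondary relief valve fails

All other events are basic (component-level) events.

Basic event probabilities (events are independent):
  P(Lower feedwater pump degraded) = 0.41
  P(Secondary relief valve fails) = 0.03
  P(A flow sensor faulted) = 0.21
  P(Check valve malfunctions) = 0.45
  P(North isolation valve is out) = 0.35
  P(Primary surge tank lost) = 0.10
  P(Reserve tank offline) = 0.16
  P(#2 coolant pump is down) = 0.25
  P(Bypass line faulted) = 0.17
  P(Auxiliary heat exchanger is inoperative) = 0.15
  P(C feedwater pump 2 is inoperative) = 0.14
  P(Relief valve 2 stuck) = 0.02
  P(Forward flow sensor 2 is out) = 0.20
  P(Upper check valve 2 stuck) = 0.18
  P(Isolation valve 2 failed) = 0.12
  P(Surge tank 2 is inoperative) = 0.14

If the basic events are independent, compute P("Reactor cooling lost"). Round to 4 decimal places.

0.0554

P(Recirculation branch inoperative) [AND] = 0.41 × 0.03 = 0.012300
P(Primary loop lost) [OR] = 1 − (1−0.45) × (1−0.35) = 0.642500
P(Secondary loop fails) [AND] = 0.642500 × 0.10 × 0.16 = 0.010280
P(Emergency loop down) [OR] = 1 − (1−0.012300) × (1−0.21) × (1−0.010280) = 0.227738
P(Heat-sink path unavailable) [OR] = 1 − (1−0.25) × (1−0.17) = 0.377500
P(Makeup line down) [OR] = 1 − (1−0.02) × (1−0.20) × (1−0.18) = 0.357120
P(Recirculation branch 2 unavailable) [OR] = 1 − (1−0.14) × (1−0.357120) = 0.447123
P(Primary loop 2 inoperative) [OR] = 1 − (1−0.15) × (1−0.447123) × (1−0.12) × (1−0.14) = 0.644345
P(Reactor cooling lost) [AND] = 0.227738 × 0.377500 × 0.644345 = 0.055395
Rounded to 4 decimal places: P(Reactor cooling lost) ≈ 0.0554.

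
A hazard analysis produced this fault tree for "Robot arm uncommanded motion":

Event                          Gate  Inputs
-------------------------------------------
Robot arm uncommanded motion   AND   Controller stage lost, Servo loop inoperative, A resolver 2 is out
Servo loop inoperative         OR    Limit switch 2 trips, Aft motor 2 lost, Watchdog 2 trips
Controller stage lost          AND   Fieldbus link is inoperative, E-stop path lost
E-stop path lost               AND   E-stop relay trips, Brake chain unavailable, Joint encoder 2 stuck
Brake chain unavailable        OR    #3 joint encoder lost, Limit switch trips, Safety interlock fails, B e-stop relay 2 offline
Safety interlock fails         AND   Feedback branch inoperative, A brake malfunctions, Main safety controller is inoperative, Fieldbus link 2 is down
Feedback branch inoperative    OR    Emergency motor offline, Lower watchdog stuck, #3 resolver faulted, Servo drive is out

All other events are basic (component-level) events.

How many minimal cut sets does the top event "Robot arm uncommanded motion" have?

21

Feedback branch inoperative [OR]: union of children's cut sets → 4 cut set(s).
Safety interlock fails [AND]: one cut set from each child combined → 4 × 1 × 1 × 1 = 4 cut set(s).
Brake chain unavailable [OR]: union of children's cut sets → 7 cut set(s).
E-stop path lost [AND]: one cut set from each child combined → 1 × 7 × 1 = 7 cut set(s).
Controller stage lost [AND]: one cut set from each child combined → 1 × 7 = 7 cut set(s).
Servo loop inoperative [OR]: union of children's cut sets → 3 cut set(s).
Robot arm uncommanded motion [AND]: one cut set from each child combined → 7 × 3 × 1 = 21 cut set(s).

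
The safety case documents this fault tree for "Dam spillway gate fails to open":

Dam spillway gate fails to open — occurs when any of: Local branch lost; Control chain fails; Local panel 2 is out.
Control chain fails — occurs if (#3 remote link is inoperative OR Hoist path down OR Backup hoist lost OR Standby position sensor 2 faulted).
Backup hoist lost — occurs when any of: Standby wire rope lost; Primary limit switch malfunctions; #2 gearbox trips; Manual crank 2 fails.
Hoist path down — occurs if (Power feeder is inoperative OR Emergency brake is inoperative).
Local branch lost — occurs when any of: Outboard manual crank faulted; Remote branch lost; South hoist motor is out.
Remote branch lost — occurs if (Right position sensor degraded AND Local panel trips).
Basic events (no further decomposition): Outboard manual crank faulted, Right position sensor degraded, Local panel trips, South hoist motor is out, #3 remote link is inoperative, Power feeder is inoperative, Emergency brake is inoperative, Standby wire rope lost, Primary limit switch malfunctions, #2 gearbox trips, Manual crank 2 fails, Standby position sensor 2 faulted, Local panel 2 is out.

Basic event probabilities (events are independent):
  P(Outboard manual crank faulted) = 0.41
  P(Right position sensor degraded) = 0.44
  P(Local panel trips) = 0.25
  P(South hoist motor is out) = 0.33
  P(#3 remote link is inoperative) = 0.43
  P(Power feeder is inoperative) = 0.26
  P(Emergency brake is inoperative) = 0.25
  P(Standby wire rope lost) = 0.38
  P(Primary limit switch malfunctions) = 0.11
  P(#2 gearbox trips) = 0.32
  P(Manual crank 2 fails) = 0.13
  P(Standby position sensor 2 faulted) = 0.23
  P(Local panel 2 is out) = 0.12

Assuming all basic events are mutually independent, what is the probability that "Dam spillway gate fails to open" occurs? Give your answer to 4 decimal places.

0.9754

P(Remote branch lost) [AND] = 0.44 × 0.25 = 0.110000
P(Local branch lost) [OR] = 1 − (1−0.41) × (1−0.110000) × (1−0.33) = 0.648183
P(Hoist path down) [OR] = 1 − (1−0.26) × (1−0.25) = 0.445000
P(Backup hoist lost) [OR] = 1 − (1−0.38) × (1−0.11) × (1−0.32) × (1−0.13) = 0.673555
P(Control chain fails) [OR] = 1 − (1−0.43) × (1−0.445000) × (1−0.673555) × (1−0.23) = 0.920481
P(Dam spillway gate fails to open) [OR] = 1 − (1−0.648183) × (1−0.920481) × (1−0.12) = 0.975381
Rounded to 4 decimal places: P(Dam spillway gate fails to open) ≈ 0.9754.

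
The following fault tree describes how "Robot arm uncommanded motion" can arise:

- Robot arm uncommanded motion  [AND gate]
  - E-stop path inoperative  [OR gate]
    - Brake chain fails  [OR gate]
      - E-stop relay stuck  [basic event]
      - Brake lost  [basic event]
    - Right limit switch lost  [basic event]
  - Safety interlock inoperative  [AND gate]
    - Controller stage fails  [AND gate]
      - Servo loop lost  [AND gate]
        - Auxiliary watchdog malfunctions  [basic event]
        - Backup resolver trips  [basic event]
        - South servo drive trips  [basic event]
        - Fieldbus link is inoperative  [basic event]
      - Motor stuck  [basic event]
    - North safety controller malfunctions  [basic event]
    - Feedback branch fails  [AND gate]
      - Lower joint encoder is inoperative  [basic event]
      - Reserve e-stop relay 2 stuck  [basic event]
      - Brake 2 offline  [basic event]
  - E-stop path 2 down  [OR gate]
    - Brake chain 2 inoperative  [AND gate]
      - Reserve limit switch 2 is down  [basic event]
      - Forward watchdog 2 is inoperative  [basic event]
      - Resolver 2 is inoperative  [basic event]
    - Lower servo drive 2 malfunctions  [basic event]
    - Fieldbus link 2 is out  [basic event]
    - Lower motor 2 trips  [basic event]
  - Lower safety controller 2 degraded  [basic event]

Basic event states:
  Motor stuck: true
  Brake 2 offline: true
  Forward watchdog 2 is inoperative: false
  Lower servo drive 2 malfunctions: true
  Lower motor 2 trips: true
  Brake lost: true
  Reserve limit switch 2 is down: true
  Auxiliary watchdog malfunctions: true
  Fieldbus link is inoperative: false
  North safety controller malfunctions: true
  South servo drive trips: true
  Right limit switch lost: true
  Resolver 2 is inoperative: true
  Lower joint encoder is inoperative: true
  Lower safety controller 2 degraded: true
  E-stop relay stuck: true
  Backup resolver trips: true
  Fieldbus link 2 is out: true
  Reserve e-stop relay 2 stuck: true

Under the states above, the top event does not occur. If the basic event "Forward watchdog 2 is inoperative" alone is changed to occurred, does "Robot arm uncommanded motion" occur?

No

Counterfactual: set "Forward watchdog 2 is inoperative" to occurred.
Brake chain fails [OR]: E-stop relay stuck=occurs, Brake lost=occurs → at least one input occurs → occurs.
E-stop path inoperative [OR]: Brake chain fails=occurs, Right limit switch lost=occurs → at least one input occurs → occurs.
Servo loop lost [AND]: Auxiliary watchdog malfunctions=occurs, Backup resolver trips=occurs, South servo drive trips=occurs, Fieldbus link is inoperative=not → not all inputs occur → does not occur.
Controller stage fails [AND]: Servo loop lost=not, Motor stuck=occurs → not all inputs occur → does not occur.
Feedback branch fails [AND]: Lower joint encoder is inoperative=occurs, Reserve e-stop relay 2 stuck=occurs, Brake 2 offline=occurs → all inputs occur → occurs.
Safety interlock inoperative [AND]: Controller stage fails=not, North safety controller malfunctions=occurs, Feedback branch fails=occurs → not all inputs occur → does not occur.
Brake chain 2 inoperative [AND]: Reserve limit switch 2 is down=occurs, Forward watchdog 2 is inoperative=occurs, Resolver 2 is inoperative=occurs → all inputs occur → occurs.
E-stop path 2 down [OR]: Brake chain 2 inoperative=occurs, Lower servo drive 2 malfunctions=occurs, Fieldbus link 2 is out=occurs, Lower motor 2 trips=occurs → at least one input occurs → occurs.
Robot arm uncommanded motion [AND]: E-stop path inoperative=occurs, Safety interlock inoperative=not, E-stop path 2 down=occurs, Lower safety controller 2 degraded=occurs → not all inputs occur → does not occur.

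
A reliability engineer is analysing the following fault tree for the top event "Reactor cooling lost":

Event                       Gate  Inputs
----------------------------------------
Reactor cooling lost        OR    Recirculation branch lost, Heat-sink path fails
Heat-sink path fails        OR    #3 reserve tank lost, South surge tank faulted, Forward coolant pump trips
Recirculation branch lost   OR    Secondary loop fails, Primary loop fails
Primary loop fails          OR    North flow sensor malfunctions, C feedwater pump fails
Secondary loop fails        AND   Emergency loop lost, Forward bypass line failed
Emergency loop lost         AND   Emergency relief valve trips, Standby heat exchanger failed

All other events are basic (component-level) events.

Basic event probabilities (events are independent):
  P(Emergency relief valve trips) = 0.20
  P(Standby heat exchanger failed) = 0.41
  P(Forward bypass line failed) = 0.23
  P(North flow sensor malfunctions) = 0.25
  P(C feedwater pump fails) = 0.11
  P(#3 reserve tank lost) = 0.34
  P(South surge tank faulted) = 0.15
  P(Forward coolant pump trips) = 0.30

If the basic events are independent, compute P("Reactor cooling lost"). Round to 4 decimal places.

P(Emergency loop lost) [AND] = 0.20 × 0.41 = 0.082000
P(Secondary loop fails) [AND] = 0.082000 × 0.23 = 0.018860
P(Primary loop fails) [OR] = 1 − (1−0.25) × (1−0.11) = 0.332500
P(Recirculation branch lost) [OR] = 1 − (1−0.018860) × (1−0.332500) = 0.345089
P(Heat-sink path fails) [OR] = 1 − (1−0.34) × (1−0.15) × (1−0.30) = 0.607300
P(Reactor cooling lost) [OR] = 1 − (1−0.345089) × (1−0.607300) = 0.742816
Rounded to 4 decimal places: P(Reactor cooling lost) ≈ 0.7428.

0.7428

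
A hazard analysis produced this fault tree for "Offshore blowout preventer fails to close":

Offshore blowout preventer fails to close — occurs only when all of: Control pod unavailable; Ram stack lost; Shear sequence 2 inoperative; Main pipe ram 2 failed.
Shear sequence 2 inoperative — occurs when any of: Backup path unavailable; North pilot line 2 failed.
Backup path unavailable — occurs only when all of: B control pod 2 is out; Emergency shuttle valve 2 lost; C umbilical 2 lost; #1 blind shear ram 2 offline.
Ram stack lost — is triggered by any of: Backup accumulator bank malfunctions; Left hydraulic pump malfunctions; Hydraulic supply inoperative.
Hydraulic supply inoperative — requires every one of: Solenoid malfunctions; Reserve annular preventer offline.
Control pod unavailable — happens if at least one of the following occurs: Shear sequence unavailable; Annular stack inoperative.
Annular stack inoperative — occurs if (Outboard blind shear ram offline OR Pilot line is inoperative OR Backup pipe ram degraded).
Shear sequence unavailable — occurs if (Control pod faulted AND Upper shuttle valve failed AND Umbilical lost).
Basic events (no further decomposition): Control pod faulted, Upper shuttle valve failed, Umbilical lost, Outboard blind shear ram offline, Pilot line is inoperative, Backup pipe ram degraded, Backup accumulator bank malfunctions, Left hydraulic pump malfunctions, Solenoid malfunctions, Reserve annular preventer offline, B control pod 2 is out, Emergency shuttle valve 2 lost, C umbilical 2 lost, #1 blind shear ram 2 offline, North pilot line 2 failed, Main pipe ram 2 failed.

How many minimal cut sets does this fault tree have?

24

Shear sequence unavailable [AND]: one cut set from each child combined → 1 × 1 × 1 = 1 cut set(s).
Annular stack inoperative [OR]: union of children's cut sets → 3 cut set(s).
Control pod unavailable [OR]: union of children's cut sets → 4 cut set(s).
Hydraulic supply inoperative [AND]: one cut set from each child combined → 1 × 1 = 1 cut set(s).
Ram stack lost [OR]: union of children's cut sets → 3 cut set(s).
Backup path unavailable [AND]: one cut set from each child combined → 1 × 1 × 1 × 1 = 1 cut set(s).
Shear sequence 2 inoperative [OR]: union of children's cut sets → 2 cut set(s).
Offshore blowout preventer fails to close [AND]: one cut set from each child combined → 4 × 3 × 2 × 1 = 24 cut set(s).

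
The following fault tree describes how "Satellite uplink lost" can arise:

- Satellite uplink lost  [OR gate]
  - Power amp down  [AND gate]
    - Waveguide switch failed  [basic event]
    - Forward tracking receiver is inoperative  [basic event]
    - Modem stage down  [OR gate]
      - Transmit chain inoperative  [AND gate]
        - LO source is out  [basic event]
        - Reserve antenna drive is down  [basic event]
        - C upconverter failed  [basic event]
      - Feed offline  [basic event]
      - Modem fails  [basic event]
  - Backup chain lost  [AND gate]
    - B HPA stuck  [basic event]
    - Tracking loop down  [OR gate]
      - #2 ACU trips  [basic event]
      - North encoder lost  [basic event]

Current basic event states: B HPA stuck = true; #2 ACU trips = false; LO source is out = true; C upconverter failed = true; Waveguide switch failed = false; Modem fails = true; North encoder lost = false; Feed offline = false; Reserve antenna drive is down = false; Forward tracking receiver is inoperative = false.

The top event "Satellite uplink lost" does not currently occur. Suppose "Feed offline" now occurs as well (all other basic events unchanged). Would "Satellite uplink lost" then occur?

No

Counterfactual: set "Feed offline" to occurred.
Transmit chain inoperative [AND]: LO source is out=occurs, Reserve antenna drive is down=not, C upconverter failed=occurs → not all inputs occur → does not occur.
Modem stage down [OR]: Transmit chain inoperative=not, Feed offline=occurs, Modem fails=occurs → at least one input occurs → occurs.
Power amp down [AND]: Waveguide switch failed=not, Forward tracking receiver is inoperative=not, Modem stage down=occurs → not all inputs occur → does not occur.
Tracking loop down [OR]: #2 ACU trips=not, North encoder lost=not → no input occurs → does not occur.
Backup chain lost [AND]: B HPA stuck=occurs, Tracking loop down=not → not all inputs occur → does not occur.
Satellite uplink lost [OR]: Power amp down=not, Backup chain lost=not → no input occurs → does not occur.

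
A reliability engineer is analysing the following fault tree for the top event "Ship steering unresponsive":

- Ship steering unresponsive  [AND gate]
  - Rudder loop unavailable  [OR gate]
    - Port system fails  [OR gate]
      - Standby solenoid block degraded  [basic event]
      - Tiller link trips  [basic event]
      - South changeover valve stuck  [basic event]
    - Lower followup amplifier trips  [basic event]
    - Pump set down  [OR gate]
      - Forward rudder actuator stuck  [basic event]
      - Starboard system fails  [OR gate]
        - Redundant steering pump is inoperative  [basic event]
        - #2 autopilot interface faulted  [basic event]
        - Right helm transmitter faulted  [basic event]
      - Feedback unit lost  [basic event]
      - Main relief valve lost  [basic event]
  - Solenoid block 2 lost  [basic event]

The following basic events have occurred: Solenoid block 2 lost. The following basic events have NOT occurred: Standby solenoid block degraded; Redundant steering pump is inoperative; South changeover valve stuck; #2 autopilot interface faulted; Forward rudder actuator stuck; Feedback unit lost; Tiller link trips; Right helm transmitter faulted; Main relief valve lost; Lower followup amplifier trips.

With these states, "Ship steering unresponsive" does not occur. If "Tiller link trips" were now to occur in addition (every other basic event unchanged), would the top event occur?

Yes

Counterfactual: set "Tiller link trips" to occurred.
Port system fails [OR]: Standby solenoid block degraded=not, Tiller link trips=occurs, South changeover valve stuck=not → at least one input occurs → occurs.
Starboard system fails [OR]: Redundant steering pump is inoperative=not, #2 autopilot interface faulted=not, Right helm transmitter faulted=not → no input occurs → does not occur.
Pump set down [OR]: Forward rudder actuator stuck=not, Starboard system fails=not, Feedback unit lost=not, Main relief valve lost=not → no input occurs → does not occur.
Rudder loop unavailable [OR]: Port system fails=occurs, Lower followup amplifier trips=not, Pump set down=not → at least one input occurs → occurs.
Ship steering unresponsive [AND]: Rudder loop unavailable=occurs, Solenoid block 2 lost=occurs → all inputs occur → occurs.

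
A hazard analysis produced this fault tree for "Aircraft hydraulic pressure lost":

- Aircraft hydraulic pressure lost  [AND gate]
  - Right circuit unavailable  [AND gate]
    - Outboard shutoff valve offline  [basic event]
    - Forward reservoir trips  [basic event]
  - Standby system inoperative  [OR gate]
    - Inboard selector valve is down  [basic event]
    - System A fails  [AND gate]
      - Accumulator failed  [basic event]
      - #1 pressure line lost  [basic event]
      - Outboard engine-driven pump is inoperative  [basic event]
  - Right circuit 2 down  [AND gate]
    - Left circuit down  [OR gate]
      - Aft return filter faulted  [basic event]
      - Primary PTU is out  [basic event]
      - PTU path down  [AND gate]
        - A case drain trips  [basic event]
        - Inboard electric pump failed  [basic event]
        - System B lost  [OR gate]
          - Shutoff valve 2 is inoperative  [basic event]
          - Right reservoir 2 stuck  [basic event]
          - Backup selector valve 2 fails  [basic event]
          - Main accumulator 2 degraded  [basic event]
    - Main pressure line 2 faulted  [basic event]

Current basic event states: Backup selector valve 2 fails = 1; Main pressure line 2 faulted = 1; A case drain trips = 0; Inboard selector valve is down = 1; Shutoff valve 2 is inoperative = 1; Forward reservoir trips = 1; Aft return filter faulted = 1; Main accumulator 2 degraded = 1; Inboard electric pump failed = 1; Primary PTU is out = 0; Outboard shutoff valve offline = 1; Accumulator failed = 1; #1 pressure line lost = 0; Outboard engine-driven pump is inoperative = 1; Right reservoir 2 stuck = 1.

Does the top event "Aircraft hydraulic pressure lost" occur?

Yes

Right circuit unavailable [AND]: Outboard shutoff valve offline=occurs, Forward reservoir trips=occurs → all inputs occur → occurs.
System A fails [AND]: Accumulator failed=occurs, #1 pressure line lost=not, Outboard engine-driven pump is inoperative=occurs → not all inputs occur → does not occur.
Standby system inoperative [OR]: Inboard selector valve is down=occurs, System A fails=not → at least one input occurs → occurs.
System B lost [OR]: Shutoff valve 2 is inoperative=occurs, Right reservoir 2 stuck=occurs, Backup selector valve 2 fails=occurs, Main accumulator 2 degraded=occurs → at least one input occurs → occurs.
PTU path down [AND]: A case drain trips=not, Inboard electric pump failed=occurs, System B lost=occurs → not all inputs occur → does not occur.
Left circuit down [OR]: Aft return filter faulted=occurs, Primary PTU is out=not, PTU path down=not → at least one input occurs → occurs.
Right circuit 2 down [AND]: Left circuit down=occurs, Main pressure line 2 faulted=occurs → all inputs occur → occurs.
Aircraft hydraulic pressure lost [AND]: Right circuit unavailable=occurs, Standby system inoperative=occurs, Right circuit 2 down=occurs → all inputs occur → occurs.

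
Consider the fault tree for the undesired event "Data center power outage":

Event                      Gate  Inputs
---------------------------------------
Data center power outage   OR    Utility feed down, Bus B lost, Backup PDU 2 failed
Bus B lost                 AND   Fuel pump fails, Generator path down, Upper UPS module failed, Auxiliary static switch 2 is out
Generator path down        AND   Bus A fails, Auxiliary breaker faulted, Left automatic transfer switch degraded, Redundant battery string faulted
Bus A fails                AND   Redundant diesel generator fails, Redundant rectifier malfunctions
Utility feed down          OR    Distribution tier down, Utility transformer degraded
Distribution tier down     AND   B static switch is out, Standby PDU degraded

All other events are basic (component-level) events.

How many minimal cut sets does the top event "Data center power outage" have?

Distribution tier down [AND]: one cut set from each child combined → 1 × 1 = 1 cut set(s).
Utility feed down [OR]: union of children's cut sets → 2 cut set(s).
Bus A fails [AND]: one cut set from each child combined → 1 × 1 = 1 cut set(s).
Generator path down [AND]: one cut set from each child combined → 1 × 1 × 1 × 1 = 1 cut set(s).
Bus B lost [AND]: one cut set from each child combined → 1 × 1 × 1 × 1 = 1 cut set(s).
Data center power outage [OR]: union of children's cut sets → 4 cut set(s).
Minimal cut sets: {B static switch is out, Standby PDU degraded}; {Utility transformer degraded}; {Auxiliary breaker faulted, Auxiliary static switch 2 is out, Fuel pump fails, Left automatic transfer switch degraded, Redundant battery string faulted, Redundant diesel generator fails, Redundant rectifier malfunctions, Upper UPS module failed}; {Backup PDU 2 failed}.

4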